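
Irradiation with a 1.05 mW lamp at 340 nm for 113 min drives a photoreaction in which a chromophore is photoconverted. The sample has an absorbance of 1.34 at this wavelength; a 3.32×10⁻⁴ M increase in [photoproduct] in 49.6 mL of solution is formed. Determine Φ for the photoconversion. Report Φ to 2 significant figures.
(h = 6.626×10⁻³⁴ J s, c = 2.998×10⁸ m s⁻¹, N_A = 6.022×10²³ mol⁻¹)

Product: (3.32×10⁻⁴ M)(0.0496 L) = 1.647×10⁻⁵ mol.
Photon energy at 340 nm: hc/λ = (6.626×10⁻³⁴)(2.998×10⁸)/(340×10⁻⁹) = 5.843×10⁻¹⁹ J.
Energy delivered: (1.05 mW)(6780 s) = 7.119 J.
Photons incident: 7.119 / 5.843×10⁻¹⁹ = 1.218×10¹⁹, i.e. 1.218×10¹⁹/6.022×10²³ = 2.023×10⁻⁵ mol.
Fraction absorbed: 1 − 10^(−1.34) = 0.9543.
Photons absorbed: 0.9543 × 2.023×10⁻⁵ = 1.931×10⁻⁵ mol.
Φ = 1.647×10⁻⁵ mol / 1.931×10⁻⁵ mol photons = 0.85.

Φ = 0.85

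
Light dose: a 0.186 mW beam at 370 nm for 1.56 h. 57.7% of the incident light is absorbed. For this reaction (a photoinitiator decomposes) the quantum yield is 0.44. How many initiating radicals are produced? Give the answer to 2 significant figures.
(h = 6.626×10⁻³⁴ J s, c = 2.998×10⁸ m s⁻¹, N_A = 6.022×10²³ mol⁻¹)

4.9×10¹⁷ initiating radicals

Photon energy at 370 nm: hc/λ = (6.626×10⁻³⁴)(2.998×10⁸)/(370×10⁻⁹) = 5.369×10⁻¹⁹ J.
Energy delivered: (0.186 mW)(5616 s) = 1.045 J.
Photons incident: 1.045 / 5.369×10⁻¹⁹ = 1.946×10¹⁸, i.e. 1.946×10¹⁸/6.022×10²³ = 3.231×10⁻⁶ mol.
Photons absorbed: 0.577 × 3.231×10⁻⁶ = 1.864×10⁻⁶ mol.
Product: Φ × n_abs = 0.44 × 1.864×10⁻⁶ = 8.202×10⁻⁷ mol.
As a count: 8.202×10⁻⁷ × 6.022×10²³ = 4.9×10¹⁷.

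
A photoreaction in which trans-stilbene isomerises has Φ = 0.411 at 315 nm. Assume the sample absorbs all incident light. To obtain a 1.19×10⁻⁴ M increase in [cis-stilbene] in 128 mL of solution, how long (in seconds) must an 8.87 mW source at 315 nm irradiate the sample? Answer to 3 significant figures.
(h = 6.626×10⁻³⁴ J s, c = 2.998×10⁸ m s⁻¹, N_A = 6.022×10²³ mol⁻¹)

Product: (1.19×10⁻⁴ M)(0.128 L) = 1.523×10⁻⁵ mol.
Photons that must be absorbed: 1.523×10⁻⁵ / 0.411 = 3.706×10⁻⁵ mol.
Photon energy: hc/λ = 6.306×10⁻¹⁹ J; per mole, 3.797×10⁵ J mol⁻¹.
Energy required: 3.706×10⁻⁵ × 3.797×10⁵ = 14.07 J.
Time: 14.07 J / 0.00887 W = 1590 s.

t ≈ 1590 s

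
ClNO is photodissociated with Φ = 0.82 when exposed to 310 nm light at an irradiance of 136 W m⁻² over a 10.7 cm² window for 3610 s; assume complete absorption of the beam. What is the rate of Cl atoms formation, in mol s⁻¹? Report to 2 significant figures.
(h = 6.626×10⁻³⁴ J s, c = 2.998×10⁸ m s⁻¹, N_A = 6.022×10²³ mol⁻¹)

Photon energy at 310 nm: hc/λ = (6.626×10⁻³⁴)(2.998×10⁸)/(310×10⁻⁹) = 6.408×10⁻¹⁹ J.
Energy delivered: (136 W m⁻²)(10.7×10⁻⁴ m²)(3610 s) = 525.3 J.
Photons incident: 525.3 / 6.408×10⁻¹⁹ = 8.198×10²⁰, i.e. 8.198×10²⁰/6.022×10²³ = 0.001361 mol.
Product formed: 0.82 × 0.001361 = 0.001116 mol.
Rate: 0.001116 / 3610 s = 3.1×10⁻⁷ mol s⁻¹.

3.1×10⁻⁷ mol s⁻¹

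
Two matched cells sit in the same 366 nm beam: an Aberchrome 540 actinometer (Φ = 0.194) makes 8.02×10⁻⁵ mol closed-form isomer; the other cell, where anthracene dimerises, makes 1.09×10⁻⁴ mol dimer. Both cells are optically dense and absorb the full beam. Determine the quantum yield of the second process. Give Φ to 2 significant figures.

Φ = 0.26

Photons absorbed by the actinometer: 8.02×10⁻⁵ / 0.194 = 4.134×10⁻⁴ mol.
Φ(unknown) = 1.09×10⁻⁴ / 4.134×10⁻⁴ = 0.26.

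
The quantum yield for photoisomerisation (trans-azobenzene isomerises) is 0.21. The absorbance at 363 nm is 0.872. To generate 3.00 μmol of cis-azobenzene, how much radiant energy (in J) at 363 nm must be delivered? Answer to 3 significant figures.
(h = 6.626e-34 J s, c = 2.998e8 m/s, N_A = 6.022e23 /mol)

5.44 J

Product: 3.00 μmol = 3.00e-6 mol.
Photons that must be absorbed: 3.00e-6 / 0.21 = 1.429e-5 mol.
Fraction absorbed: 1 − 10^(−0.872) = 0.8657.
Incident photons needed: 1.429e-5 / 0.8657 = 1.651e-5 mol.
Photon energy: hc/λ = 5.472e-19 J; per mole, 3.295e5 J mol⁻¹.
Energy required: 1.651e-5 × 3.295e5 = 5.44 J.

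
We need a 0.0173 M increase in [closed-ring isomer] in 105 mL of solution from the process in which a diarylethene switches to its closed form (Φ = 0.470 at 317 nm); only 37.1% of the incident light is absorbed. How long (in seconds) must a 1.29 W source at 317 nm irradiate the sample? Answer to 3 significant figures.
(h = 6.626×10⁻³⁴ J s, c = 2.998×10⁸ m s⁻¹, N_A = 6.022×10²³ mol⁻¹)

t ≈ 3050 s

Product: (0.0173 M)(0.105 L) = 0.001817 mol.
Photons that must be absorbed: 0.001817 / 0.470 = 0.003866 mol.
Incident photons needed: 0.003866 / 0.371 = 0.01042 mol.
Photon energy: hc/λ = 6.266×10⁻¹⁹ J; per mole, 3.773×10⁵ J mol⁻¹.
Energy required: 0.01042 × 3.773×10⁵ = 3931 J.
Time: 3931 J / 1.29 W = 3050 s.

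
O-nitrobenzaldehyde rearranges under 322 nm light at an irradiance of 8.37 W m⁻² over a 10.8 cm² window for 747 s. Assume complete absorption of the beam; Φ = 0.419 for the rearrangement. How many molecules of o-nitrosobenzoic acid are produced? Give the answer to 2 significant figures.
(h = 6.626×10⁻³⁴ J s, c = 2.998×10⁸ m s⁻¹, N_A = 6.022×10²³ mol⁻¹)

Photon energy at 322 nm: hc/λ = (6.626×10⁻³⁴)(2.998×10⁸)/(322×10⁻⁹) = 6.169×10⁻¹⁹ J.
Energy delivered: (8.37 W m⁻²)(10.8×10⁻⁴ m²)(747 s) = 6.753 J.
Photons incident: 6.753 / 6.169×10⁻¹⁹ = 1.095×10¹⁹, i.e. 1.095×10¹⁹/6.022×10²³ = 1.818×10⁻⁵ mol.
Product: Φ × n_abs = 0.419 × 1.818×10⁻⁵ = 7.617×10⁻⁶ mol.
As a count: 7.617×10⁻⁶ × 6.022×10²³ = 4.6×10¹⁸.

4.6×10¹⁸ molecules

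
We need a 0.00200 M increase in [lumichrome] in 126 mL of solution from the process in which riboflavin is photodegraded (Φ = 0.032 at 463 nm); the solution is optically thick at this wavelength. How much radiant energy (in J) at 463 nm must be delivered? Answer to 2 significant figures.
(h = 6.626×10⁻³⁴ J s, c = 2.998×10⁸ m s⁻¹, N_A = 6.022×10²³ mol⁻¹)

2000 J

Product: (0.00200 M)(0.126 L) = 2.520×10⁻⁴ mol.
Photons that must be absorbed: 2.520×10⁻⁴ / 0.032 = 0.007875 mol.
Photon energy: hc/λ = 4.290×10⁻¹⁹ J; per mole, 2.583×10⁵ J mol⁻¹.
Energy required: 0.007875 × 2.583×10⁵ = 2000 J.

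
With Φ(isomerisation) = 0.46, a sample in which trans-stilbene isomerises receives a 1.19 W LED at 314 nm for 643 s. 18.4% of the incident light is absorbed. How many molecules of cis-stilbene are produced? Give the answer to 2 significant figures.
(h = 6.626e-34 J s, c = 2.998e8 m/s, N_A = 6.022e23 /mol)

Photon energy at 314 nm: hc/λ = (6.626e-34)(2.998e8)/(314e-9) = 6.326e-19 J.
Energy delivered: (1.19 W)(643 s) = 765.2 J.
Photons incident: 765.2 / 6.326e-19 = 1.210e21, i.e. 1.210e21/6.022e23 = 0.002009 mol.
Photons absorbed: 0.184 × 0.002009 = 3.697e-4 mol.
Product: Φ × n_abs = 0.46 × 3.697e-4 = 1.701e-4 mol.
As a count: 1.701e-4 × 6.022e23 = 1.0e20.

1.0e20 molecules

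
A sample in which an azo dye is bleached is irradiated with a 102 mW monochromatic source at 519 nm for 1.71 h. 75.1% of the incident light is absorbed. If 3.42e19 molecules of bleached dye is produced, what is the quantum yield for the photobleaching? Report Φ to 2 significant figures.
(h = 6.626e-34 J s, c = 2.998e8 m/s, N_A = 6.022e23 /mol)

Φ = 0.028

Product: 3.42e19 / 6.022e23 = 5.679e-5 mol.
Photon energy at 519 nm: hc/λ = (6.626e-34)(2.998e8)/(519e-9) = 3.828e-19 J.
Energy delivered: (102 mW)(6156 s) = 627.9 J.
Photons incident: 627.9 / 3.828e-19 = 1.640e21, i.e. 1.640e21/6.022e23 = 0.002723 mol.
Photons absorbed: 0.751 × 0.002723 = 0.002045 mol.
Φ = 5.679e-5 mol / 0.002045 mol photons = 0.028.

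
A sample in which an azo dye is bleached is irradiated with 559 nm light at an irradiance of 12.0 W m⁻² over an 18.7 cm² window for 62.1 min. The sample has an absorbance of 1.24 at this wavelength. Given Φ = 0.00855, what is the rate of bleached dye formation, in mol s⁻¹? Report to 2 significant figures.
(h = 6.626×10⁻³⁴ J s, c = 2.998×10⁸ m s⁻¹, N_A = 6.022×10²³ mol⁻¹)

Photon energy at 559 nm: hc/λ = (6.626×10⁻³⁴)(2.998×10⁸)/(559×10⁻⁹) = 3.554×10⁻¹⁹ J.
Energy delivered: (12.0 W m⁻²)(18.7×10⁻⁴ m²)(3726 s) = 83.61 J.
Photons incident: 83.61 / 3.554×10⁻¹⁹ = 2.353×10²⁰, i.e. 2.353×10²⁰/6.022×10²³ = 3.907×10⁻⁴ mol.
Fraction absorbed: 1 − 10^(−1.24) = 0.9425.
Photons absorbed: 0.9425 × 3.907×10⁻⁴ = 3.682×10⁻⁴ mol.
Product formed: 0.00855 × 3.682×10⁻⁴ = 3.148×10⁻⁶ mol.
Rate: 3.148×10⁻⁶ / 3726 s = 8.4×10⁻¹⁰ mol s⁻¹.

8.4×10⁻¹⁰ mol s⁻¹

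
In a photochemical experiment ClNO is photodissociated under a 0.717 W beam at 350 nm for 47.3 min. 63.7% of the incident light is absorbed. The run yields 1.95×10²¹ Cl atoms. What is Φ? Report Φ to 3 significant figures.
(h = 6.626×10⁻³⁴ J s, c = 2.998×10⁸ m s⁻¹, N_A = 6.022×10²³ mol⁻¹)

Φ = 0.854

Product: 1.95×10²¹ / 6.022×10²³ = 0.003238 mol.
Photon energy at 350 nm: hc/λ = (6.626×10⁻³⁴)(2.998×10⁸)/(350×10⁻⁹) = 5.676×10⁻¹⁹ J.
Energy delivered: (0.717 W)(2838 s) = 2035 J.
Photons incident: 2035 / 5.676×10⁻¹⁹ = 3.585×10²¹, i.e. 3.585×10²¹/6.022×10²³ = 0.005953 mol.
Photons absorbed: 0.637 × 0.005953 = 0.003792 mol.
Φ = 0.003238 mol / 0.003792 mol photons = 0.854.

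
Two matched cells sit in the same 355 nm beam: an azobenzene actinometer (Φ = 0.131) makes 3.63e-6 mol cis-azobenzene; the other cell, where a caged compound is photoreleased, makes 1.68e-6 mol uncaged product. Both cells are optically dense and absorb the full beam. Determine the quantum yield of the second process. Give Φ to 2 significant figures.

Φ = 0.061

Photons absorbed by the actinometer: 3.63e-6 / 0.131 = 2.771e-5 mol.
Φ(unknown) = 1.68e-6 / 2.771e-5 = 0.061.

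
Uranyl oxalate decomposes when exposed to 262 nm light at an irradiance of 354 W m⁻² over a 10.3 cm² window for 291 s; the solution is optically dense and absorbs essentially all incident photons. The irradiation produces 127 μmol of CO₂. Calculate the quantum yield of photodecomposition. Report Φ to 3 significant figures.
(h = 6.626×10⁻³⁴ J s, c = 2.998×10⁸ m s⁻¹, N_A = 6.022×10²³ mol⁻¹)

Product: 127 μmol = 1.27×10⁻⁴ mol.
Photon energy at 262 nm: hc/λ = (6.626×10⁻³⁴)(2.998×10⁸)/(262×10⁻⁹) = 7.582×10⁻¹⁹ J.
Energy delivered: (354 W m⁻²)(10.3×10⁻⁴ m²)(291 s) = 106.1 J.
Photons incident: 106.1 / 7.582×10⁻¹⁹ = 1.399×10²⁰, i.e. 1.399×10²⁰/6.022×10²³ = 2.323×10⁻⁴ mol.
Φ = 1.27×10⁻⁴ mol / 2.323×10⁻⁴ mol photons = 0.547.

Φ = 0.547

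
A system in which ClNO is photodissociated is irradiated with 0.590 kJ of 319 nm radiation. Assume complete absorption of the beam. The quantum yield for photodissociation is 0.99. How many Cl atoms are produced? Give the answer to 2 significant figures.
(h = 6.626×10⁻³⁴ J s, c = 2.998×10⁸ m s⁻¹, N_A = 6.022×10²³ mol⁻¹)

9.4×10²⁰ atoms

Photon energy at 319 nm: hc/λ = (6.626×10⁻³⁴)(2.998×10⁸)/(319×10⁻⁹) = 6.227×10⁻¹⁹ J.
Incident energy: 0.590 kJ = 590 J.
Photons incident: 590 / 6.227×10⁻¹⁹ = 9.475×10²⁰, i.e. 9.475×10²⁰/6.022×10²³ = 0.001573 mol.
Product: Φ × n_abs = 0.99 × 0.001573 = 0.001557 mol.
As a count: 0.001557 × 6.022×10²³ = 9.4×10²⁰.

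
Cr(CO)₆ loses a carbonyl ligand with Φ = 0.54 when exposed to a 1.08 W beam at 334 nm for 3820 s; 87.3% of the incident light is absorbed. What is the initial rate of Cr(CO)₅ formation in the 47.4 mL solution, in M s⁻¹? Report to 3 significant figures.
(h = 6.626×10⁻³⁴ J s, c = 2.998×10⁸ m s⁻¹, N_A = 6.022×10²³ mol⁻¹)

Photon energy at 334 nm: hc/λ = (6.626×10⁻³⁴)(2.998×10⁸)/(334×10⁻⁹) = 5.948×10⁻¹⁹ J.
Energy delivered: (1.08 W)(3820 s) = 4126 J.
Photons incident: 4126 / 5.948×10⁻¹⁹ = 6.937×10²¹, i.e. 6.937×10²¹/6.022×10²³ = 0.01152 mol.
Photons absorbed: 0.873 × 0.01152 = 0.01006 mol.
Product formed: 0.54 × 0.01006 = 0.005432 mol.
Rate: 0.005432 mol / (3820 s × 0.0474 L) = 3.00×10⁻⁵ M s⁻¹.

3.00×10⁻⁵ M s⁻¹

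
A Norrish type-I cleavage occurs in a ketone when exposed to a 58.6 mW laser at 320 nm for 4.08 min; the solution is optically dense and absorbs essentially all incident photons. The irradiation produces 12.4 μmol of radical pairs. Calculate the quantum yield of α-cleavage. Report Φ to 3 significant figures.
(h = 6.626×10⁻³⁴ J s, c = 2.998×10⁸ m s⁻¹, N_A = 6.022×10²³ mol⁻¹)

Φ = 0.323

Product: 12.4 μmol = 1.24×10⁻⁵ mol.
Photon energy at 320 nm: hc/λ = (6.626×10⁻³⁴)(2.998×10⁸)/(320×10⁻⁹) = 6.208×10⁻¹⁹ J.
Energy delivered: (58.6 mW)(244.8 s) = 14.35 J.
Photons incident: 14.35 / 6.208×10⁻¹⁹ = 2.312×10¹⁹, i.e. 2.312×10¹⁹/6.022×10²³ = 3.839×10⁻⁵ mol.
Φ = 1.24×10⁻⁵ mol / 3.839×10⁻⁵ mol photons = 0.323.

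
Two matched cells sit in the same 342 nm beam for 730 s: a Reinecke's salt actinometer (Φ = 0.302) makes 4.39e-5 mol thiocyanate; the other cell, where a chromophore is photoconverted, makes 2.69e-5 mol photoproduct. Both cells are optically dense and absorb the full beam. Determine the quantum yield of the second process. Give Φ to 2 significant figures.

Φ = 0.19

Photons absorbed by the actinometer: 4.39e-5 / 0.302 = 1.454e-4 mol.
Φ(unknown) = 2.69e-5 / 1.454e-4 = 0.19.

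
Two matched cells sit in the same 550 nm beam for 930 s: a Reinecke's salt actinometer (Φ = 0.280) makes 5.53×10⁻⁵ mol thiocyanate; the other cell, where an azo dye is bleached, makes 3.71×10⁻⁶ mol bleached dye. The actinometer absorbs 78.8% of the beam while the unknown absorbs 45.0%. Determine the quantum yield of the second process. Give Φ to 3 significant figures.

Photons absorbed by the actinometer: 5.53×10⁻⁵ / 0.280 = 1.975×10⁻⁴ mol.
Incident flux: 1.975×10⁻⁴ / 0.788 = 2.506×10⁻⁴ einstein.
Absorbed by unknown: 0.450 × 2.506×10⁻⁴ = 1.128×10⁻⁴ mol.
Φ(unknown) = 3.71×10⁻⁶ / 1.128×10⁻⁴ = 0.0329.

Φ = 0.0329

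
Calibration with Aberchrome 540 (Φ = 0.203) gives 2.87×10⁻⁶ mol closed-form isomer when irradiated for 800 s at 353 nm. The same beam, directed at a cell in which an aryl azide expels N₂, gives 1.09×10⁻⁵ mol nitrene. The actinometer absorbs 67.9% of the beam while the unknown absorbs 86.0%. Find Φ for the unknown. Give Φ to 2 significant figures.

Φ = 0.61

Photons absorbed by the actinometer: 2.87×10⁻⁶ / 0.203 = 1.414×10⁻⁵ mol.
Incident flux: 1.414×10⁻⁵ / 0.679 = 2.082×10⁻⁵ einstein.
Absorbed by unknown: 0.860 × 2.082×10⁻⁵ = 1.791×10⁻⁵ mol.
Φ(unknown) = 1.09×10⁻⁵ / 1.791×10⁻⁵ = 0.61.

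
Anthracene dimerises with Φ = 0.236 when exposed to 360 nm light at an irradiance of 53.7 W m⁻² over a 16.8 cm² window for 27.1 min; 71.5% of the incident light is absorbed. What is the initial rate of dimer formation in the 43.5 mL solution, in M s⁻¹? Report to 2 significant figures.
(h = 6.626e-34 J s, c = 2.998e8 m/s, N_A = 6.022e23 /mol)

Photon energy at 360 nm: hc/λ = (6.626e-34)(2.998e8)/(360e-9) = 5.518e-19 J.
Energy delivered: (53.7 W m⁻²)(16.8e-4 m²)(1626 s) = 146.7 J.
Photons incident: 146.7 / 5.518e-19 = 2.659e20, i.e. 2.659e20/6.022e23 = 4.415e-4 mol.
Photons absorbed: 0.715 × 4.415e-4 = 3.157e-4 mol.
Product formed: 0.236 × 3.157e-4 = 7.451e-5 mol.
Rate: 7.451e-5 mol / (1626 s × 0.0435 L) = 1.1e-6 M s⁻¹.

1.1e-6 M s⁻¹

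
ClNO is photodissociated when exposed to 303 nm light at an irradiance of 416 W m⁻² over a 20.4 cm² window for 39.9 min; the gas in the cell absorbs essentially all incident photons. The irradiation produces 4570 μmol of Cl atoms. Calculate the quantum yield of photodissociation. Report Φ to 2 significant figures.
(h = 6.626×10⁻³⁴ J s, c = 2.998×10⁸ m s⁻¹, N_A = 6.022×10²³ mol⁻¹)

Product: 4570 μmol = 0.00457 mol.
Photon energy at 303 nm: hc/λ = (6.626×10⁻³⁴)(2.998×10⁸)/(303×10⁻⁹) = 6.556×10⁻¹⁹ J.
Energy delivered: (416 W m⁻²)(20.4×10⁻⁴ m²)(2394 s) = 2032 J.
Photons incident: 2032 / 6.556×10⁻¹⁹ = 3.099×10²¹, i.e. 3.099×10²¹/6.022×10²³ = 0.005146 mol.
Φ = 0.00457 mol / 0.005146 mol photons = 0.89.

Φ = 0.89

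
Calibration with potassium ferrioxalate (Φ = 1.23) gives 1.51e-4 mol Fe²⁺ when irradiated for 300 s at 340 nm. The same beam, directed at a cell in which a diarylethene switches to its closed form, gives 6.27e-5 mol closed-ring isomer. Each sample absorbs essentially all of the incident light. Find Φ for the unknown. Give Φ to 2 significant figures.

Photons absorbed by the actinometer: 1.51e-4 / 1.23 = 1.228e-4 mol.
Φ(unknown) = 6.27e-5 / 1.228e-4 = 0.51.

Φ = 0.51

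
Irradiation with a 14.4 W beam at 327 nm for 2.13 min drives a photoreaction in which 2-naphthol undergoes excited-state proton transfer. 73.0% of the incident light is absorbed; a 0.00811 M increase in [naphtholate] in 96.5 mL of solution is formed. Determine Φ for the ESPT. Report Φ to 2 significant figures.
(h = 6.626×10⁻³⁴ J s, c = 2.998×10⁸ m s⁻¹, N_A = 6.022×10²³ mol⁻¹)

Product: (0.00811 M)(0.0965 L) = 7.826×10⁻⁴ mol.
Photon energy at 327 nm: hc/λ = (6.626×10⁻³⁴)(2.998×10⁸)/(327×10⁻⁹) = 6.075×10⁻¹⁹ J.
Energy delivered: (14.4 W)(127.8 s) = 1840 J.
Photons incident: 1840 / 6.075×10⁻¹⁹ = 3.029×10²¹, i.e. 3.029×10²¹/6.022×10²³ = 0.005030 mol.
Photons absorbed: 0.730 × 0.005030 = 0.003672 mol.
Φ = 7.826×10⁻⁴ mol / 0.003672 mol photons = 0.21.

Φ = 0.21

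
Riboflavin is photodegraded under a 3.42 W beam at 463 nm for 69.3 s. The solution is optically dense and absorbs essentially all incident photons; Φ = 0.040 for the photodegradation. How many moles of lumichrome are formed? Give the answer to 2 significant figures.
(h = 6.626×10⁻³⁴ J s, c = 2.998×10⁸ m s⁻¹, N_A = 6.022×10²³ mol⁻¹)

Photon energy at 463 nm: hc/λ = (6.626×10⁻³⁴)(2.998×10⁸)/(463×10⁻⁹) = 4.290×10⁻¹⁹ J.
Energy delivered: (3.42 W)(69.3 s) = 237.0 J.
Photons incident: 237.0 / 4.290×10⁻¹⁹ = 5.524×10²⁰, i.e. 5.524×10²⁰/6.022×10²³ = 9.173×10⁻⁴ mol.
Product: Φ × n_abs = 0.040 × 9.173×10⁻⁴ = 3.669×10⁻⁵ mol.

3.7×10⁻⁵ mol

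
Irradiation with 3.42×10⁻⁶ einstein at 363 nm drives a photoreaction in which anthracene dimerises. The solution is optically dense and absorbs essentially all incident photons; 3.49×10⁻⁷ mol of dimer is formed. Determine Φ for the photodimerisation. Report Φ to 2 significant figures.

Φ = 0.10

Φ = 3.49×10⁻⁷ mol / 3.42×10⁻⁶ mol photons = 0.10.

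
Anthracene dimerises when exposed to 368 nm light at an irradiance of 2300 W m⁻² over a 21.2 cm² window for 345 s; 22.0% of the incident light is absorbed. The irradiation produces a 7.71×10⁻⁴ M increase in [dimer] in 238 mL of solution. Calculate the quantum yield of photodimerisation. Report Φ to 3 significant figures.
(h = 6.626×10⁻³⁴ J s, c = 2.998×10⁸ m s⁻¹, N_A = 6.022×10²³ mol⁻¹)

Φ = 0.161

Product: (7.71×10⁻⁴ M)(0.238 L) = 1.835×10⁻⁴ mol.
Photon energy at 368 nm: hc/λ = (6.626×10⁻³⁴)(2.998×10⁸)/(368×10⁻⁹) = 5.398×10⁻¹⁹ J.
Energy delivered: (2300 W m⁻²)(21.2×10⁻⁴ m²)(345 s) = 1682 J.
Photons incident: 1682 / 5.398×10⁻¹⁹ = 3.116×10²¹, i.e. 3.116×10²¹/6.022×10²³ = 0.005174 mol.
Photons absorbed: 0.220 × 0.005174 = 0.001138 mol.
Φ = 1.835×10⁻⁴ mol / 0.001138 mol photons = 0.161.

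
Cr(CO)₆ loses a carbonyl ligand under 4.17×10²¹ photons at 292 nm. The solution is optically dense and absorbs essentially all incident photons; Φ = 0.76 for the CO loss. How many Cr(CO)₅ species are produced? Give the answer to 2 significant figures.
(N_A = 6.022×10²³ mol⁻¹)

3.2×10²¹ species

Moles of photons: 4.17×10²¹ / 6.022×10²³ = 0.006925 mol.
Product: Φ × n_abs = 0.76 × 0.006925 = 0.005263 mol.
As a count: 0.005263 × 6.022×10²³ = 3.2×10²¹.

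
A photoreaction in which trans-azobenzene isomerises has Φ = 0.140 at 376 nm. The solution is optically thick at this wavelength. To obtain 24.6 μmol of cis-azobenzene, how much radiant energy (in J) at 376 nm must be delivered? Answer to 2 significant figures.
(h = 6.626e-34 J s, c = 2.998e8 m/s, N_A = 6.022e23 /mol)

Product: 24.6 μmol = 2.46e-5 mol.
Photons that must be absorbed: 2.46e-5 / 0.140 = 1.757e-4 mol.
Photon energy: hc/λ = 5.283e-19 J; per mole, 3.181e5 J mol⁻¹.
Energy required: 1.757e-4 × 3.181e5 = 56 J.

56 J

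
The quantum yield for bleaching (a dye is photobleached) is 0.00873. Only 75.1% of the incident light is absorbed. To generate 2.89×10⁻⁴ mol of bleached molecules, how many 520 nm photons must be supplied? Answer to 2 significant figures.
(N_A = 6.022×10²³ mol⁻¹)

Photons that must be absorbed: 2.89×10⁻⁴ / 0.00873 = 0.03310 mol.
Incident photons needed: 0.03310 / 0.751 = 0.04407 mol.
Photon count: 0.04407 × 6.022×10²³ = 2.7×10²².

2.7×10²² photons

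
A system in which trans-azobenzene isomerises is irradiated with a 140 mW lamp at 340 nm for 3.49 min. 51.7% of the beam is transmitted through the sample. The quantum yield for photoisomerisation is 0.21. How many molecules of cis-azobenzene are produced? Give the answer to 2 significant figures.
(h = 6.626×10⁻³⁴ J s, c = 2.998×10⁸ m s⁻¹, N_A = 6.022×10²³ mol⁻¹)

Photon energy at 340 nm: hc/λ = (6.626×10⁻³⁴)(2.998×10⁸)/(340×10⁻⁹) = 5.843×10⁻¹⁹ J.
Energy delivered: (140 mW)(209.4 s) = 29.32 J.
Photons incident: 29.32 / 5.843×10⁻¹⁹ = 5.018×10¹⁹, i.e. 5.018×10¹⁹/6.022×10²³ = 8.333×10⁻⁵ mol.
Fraction absorbed: 1 − 51.7/100 = 0.4830.
Photons absorbed: 0.4830 × 8.333×10⁻⁵ = 4.025×10⁻⁵ mol.
Product: Φ × n_abs = 0.21 × 4.025×10⁻⁵ = 8.453×10⁻⁶ mol.
As a count: 8.453×10⁻⁶ × 6.022×10²³ = 5.1×10¹⁸.

5.1×10¹⁸ molecules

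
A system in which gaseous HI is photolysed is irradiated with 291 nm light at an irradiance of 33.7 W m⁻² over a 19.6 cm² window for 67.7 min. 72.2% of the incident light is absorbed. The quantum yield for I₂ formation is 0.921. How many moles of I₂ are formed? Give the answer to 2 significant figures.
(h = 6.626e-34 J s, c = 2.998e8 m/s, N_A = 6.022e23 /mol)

Photon energy at 291 nm: hc/λ = (6.626e-34)(2.998e8)/(291e-9) = 6.826e-19 J.
Energy delivered: (33.7 W m⁻²)(19.6e-4 m²)(4062 s) = 268.3 J.
Photons incident: 268.3 / 6.826e-19 = 3.931e20, i.e. 3.931e20/6.022e23 = 6.528e-4 mol.
Photons absorbed: 0.722 × 6.528e-4 = 4.713e-4 mol.
Product: Φ × n_abs = 0.921 × 4.713e-4 = 4.341e-4 mol.

4.3e-4 mol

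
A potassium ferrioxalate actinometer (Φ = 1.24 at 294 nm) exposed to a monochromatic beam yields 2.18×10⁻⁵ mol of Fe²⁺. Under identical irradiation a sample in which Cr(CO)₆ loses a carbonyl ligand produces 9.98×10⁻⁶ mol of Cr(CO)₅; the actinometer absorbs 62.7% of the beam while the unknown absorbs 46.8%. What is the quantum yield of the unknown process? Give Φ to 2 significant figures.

Φ = 0.76

Photons absorbed by the actinometer: 2.18×10⁻⁵ / 1.24 = 1.758×10⁻⁵ mol.
Incident flux: 1.758×10⁻⁵ / 0.627 = 2.804×10⁻⁵ einstein.
Absorbed by unknown: 0.468 × 2.804×10⁻⁵ = 1.312×10⁻⁵ mol.
Φ(unknown) = 9.98×10⁻⁶ / 1.312×10⁻⁵ = 0.76.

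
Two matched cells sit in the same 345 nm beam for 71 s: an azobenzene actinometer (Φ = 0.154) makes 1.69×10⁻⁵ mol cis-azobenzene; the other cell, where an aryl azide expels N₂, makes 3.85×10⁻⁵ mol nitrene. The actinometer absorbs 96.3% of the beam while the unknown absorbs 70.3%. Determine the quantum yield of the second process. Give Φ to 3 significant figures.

Φ = 0.481

Photons absorbed by the actinometer: 1.69×10⁻⁵ / 0.154 = 1.097×10⁻⁴ mol.
Incident flux: 1.097×10⁻⁴ / 0.963 = 1.139×10⁻⁴ einstein.
Absorbed by unknown: 0.703 × 1.139×10⁻⁴ = 8.007×10⁻⁵ mol.
Φ(unknown) = 3.85×10⁻⁵ / 8.007×10⁻⁵ = 0.481.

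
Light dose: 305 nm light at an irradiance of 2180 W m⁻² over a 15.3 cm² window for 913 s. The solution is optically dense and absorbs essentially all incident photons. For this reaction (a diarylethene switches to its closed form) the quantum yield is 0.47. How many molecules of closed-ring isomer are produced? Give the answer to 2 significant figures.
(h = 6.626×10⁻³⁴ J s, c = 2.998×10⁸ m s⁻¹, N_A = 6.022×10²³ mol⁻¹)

2.2×10²¹ molecules

Photon energy at 305 nm: hc/λ = (6.626×10⁻³⁴)(2.998×10⁸)/(305×10⁻⁹) = 6.513×10⁻¹⁹ J.
Energy delivered: (2180 W m⁻²)(15.3×10⁻⁴ m²)(913 s) = 3045 J.
Photons incident: 3045 / 6.513×10⁻¹⁹ = 4.675×10²¹, i.e. 4.675×10²¹/6.022×10²³ = 0.007763 mol.
Product: Φ × n_abs = 0.47 × 0.007763 = 0.003649 mol.
As a count: 0.003649 × 6.022×10²³ = 2.2×10²¹.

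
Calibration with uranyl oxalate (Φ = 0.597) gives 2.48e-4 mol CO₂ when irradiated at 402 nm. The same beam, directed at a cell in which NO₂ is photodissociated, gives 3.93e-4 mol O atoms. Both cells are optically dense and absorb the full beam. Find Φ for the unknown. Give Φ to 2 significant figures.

Φ = 0.95

Photons absorbed by the actinometer: 2.48e-4 / 0.597 = 4.154e-4 mol.
Φ(unknown) = 3.93e-4 / 4.154e-4 = 0.95.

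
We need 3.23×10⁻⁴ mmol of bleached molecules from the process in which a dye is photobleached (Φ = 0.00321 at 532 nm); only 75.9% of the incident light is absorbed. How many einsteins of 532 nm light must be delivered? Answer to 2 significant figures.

Product: 3.23×10⁻⁴ mmol = 3.23×10⁻⁷ mol.
Photons that must be absorbed: 3.23×10⁻⁷ / 0.00321 = 1.006×10⁻⁴ mol.
Incident photons needed: 1.006×10⁻⁴ / 0.759 = 1.325×10⁻⁴ mol.

1.3×10⁻⁴ einstein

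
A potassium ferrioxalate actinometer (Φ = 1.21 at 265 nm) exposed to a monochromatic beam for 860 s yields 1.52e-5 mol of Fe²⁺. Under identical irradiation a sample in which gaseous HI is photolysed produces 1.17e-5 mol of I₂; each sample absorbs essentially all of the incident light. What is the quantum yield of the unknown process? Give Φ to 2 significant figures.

Φ = 0.93

Photons absorbed by the actinometer: 1.52e-5 / 1.21 = 1.256e-5 mol.
Φ(unknown) = 1.17e-5 / 1.256e-5 = 0.93.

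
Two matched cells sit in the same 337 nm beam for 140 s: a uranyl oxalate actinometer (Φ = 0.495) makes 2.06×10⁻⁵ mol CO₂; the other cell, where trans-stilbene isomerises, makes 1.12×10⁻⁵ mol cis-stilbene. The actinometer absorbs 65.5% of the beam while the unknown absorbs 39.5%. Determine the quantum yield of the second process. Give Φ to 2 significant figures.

Photons absorbed by the actinometer: 2.06×10⁻⁵ / 0.495 = 4.162×10⁻⁵ mol.
Incident flux: 4.162×10⁻⁵ / 0.655 = 6.354×10⁻⁵ einstein.
Absorbed by unknown: 0.395 × 6.354×10⁻⁵ = 2.510×10⁻⁵ mol.
Φ(unknown) = 1.12×10⁻⁵ / 2.510×10⁻⁵ = 0.45.

Φ = 0.45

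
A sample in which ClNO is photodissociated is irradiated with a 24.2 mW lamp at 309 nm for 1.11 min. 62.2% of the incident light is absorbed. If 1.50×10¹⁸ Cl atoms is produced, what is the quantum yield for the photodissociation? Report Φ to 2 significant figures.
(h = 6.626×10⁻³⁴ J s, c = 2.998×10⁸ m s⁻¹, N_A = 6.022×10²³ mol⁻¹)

Product: 1.50×10¹⁸ / 6.022×10²³ = 2.491×10⁻⁶ mol.
Photon energy at 309 nm: hc/λ = (6.626×10⁻³⁴)(2.998×10⁸)/(309×10⁻⁹) = 6.429×10⁻¹⁹ J.
Energy delivered: (24.2 mW)(66.6 s) = 1.612 J.
Photons incident: 1.612 / 6.429×10⁻¹⁹ = 2.507×10¹⁸, i.e. 2.507×10¹⁸/6.022×10²³ = 4.163×10⁻⁶ mol.
Photons absorbed: 0.622 × 4.163×10⁻⁶ = 2.589×10⁻⁶ mol.
Φ = 2.491×10⁻⁶ mol / 2.589×10⁻⁶ mol photons = 0.96.

Φ = 0.96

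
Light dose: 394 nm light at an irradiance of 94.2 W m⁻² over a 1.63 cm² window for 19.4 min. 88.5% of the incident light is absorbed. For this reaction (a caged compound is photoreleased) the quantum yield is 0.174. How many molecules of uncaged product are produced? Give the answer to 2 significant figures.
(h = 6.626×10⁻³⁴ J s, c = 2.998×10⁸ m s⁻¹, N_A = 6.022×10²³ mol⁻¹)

5.5×10¹⁸ molecules

Photon energy at 394 nm: hc/λ = (6.626×10⁻³⁴)(2.998×10⁸)/(394×10⁻⁹) = 5.042×10⁻¹⁹ J.
Energy delivered: (94.2 W m⁻²)(1.63×10⁻⁴ m²)(1164 s) = 17.87 J.
Photons incident: 17.87 / 5.042×10⁻¹⁹ = 3.544×10¹⁹, i.e. 3.544×10¹⁹/6.022×10²³ = 5.885×10⁻⁵ mol.
Photons absorbed: 0.885 × 5.885×10⁻⁵ = 5.208×10⁻⁵ mol.
Product: Φ × n_abs = 0.174 × 5.208×10⁻⁵ = 9.062×10⁻⁶ mol.
As a count: 9.062×10⁻⁶ × 6.022×10²³ = 5.5×10¹⁸.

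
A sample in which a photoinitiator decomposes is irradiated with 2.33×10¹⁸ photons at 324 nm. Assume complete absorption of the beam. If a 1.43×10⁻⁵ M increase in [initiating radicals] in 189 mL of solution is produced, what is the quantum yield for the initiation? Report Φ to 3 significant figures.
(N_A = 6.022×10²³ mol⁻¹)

Φ = 0.699

Product: (1.43×10⁻⁵ M)(0.189 L) = 2.703×10⁻⁶ mol.
Moles of photons: 2.33×10¹⁸ / 6.022×10²³ = 3.869×10⁻⁶ mol.
Φ = 2.703×10⁻⁶ mol / 3.869×10⁻⁶ mol photons = 0.699.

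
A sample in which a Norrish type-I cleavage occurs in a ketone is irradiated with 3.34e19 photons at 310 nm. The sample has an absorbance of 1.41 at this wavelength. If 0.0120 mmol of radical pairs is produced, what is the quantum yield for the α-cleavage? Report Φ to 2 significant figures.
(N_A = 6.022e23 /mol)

Product: 0.0120 mmol = 1.20e-5 mol.
Moles of photons: 3.34e19 / 6.022e23 = 5.546e-5 mol.
Fraction absorbed: 1 − 10^(−1.41) = 0.9611.
Photons absorbed: 0.9611 × 5.546e-5 = 5.330e-5 mol.
Φ = 1.20e-5 mol / 5.330e-5 mol photons = 0.23.

Φ = 0.23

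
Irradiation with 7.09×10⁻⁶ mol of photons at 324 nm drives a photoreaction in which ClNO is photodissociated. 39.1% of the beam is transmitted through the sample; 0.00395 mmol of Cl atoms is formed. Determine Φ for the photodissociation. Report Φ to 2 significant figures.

Product: 0.00395 mmol = 3.95×10⁻⁶ mol.
Fraction absorbed: 1 − 39.1/100 = 0.6090.
Photons absorbed: 0.6090 × 7.09×10⁻⁶ = 4.318×10⁻⁶ mol.
Φ = 3.95×10⁻⁶ mol / 4.318×10⁻⁶ mol photons = 0.91.

Φ = 0.91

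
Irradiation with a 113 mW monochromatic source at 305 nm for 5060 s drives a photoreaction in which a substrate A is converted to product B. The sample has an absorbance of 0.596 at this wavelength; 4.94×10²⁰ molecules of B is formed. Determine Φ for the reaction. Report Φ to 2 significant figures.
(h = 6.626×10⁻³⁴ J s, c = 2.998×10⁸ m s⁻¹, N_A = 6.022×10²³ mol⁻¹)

Product: 4.94×10²⁰ / 6.022×10²³ = 8.203×10⁻⁴ mol.
Photon energy at 305 nm: hc/λ = (6.626×10⁻³⁴)(2.998×10⁸)/(305×10⁻⁹) = 6.513×10⁻¹⁹ J.
Energy delivered: (113 mW)(5060 s) = 571.8 J.
Photons incident: 571.8 / 6.513×10⁻¹⁹ = 8.779×10²⁰, i.e. 8.779×10²⁰/6.022×10²³ = 0.001458 mol.
Fraction absorbed: 1 − 10^(−0.596) = 0.7465.
Photons absorbed: 0.7465 × 0.001458 = 0.001088 mol.
Φ = 8.203×10⁻⁴ mol / 0.001088 mol photons = 0.75.

Φ = 0.75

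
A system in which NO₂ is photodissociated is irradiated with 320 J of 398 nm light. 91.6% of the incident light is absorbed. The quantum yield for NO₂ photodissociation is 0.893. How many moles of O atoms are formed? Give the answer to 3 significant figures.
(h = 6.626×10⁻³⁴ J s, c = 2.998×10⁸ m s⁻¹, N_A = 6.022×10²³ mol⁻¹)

8.71×10⁻⁴ mol

Photon energy at 398 nm: hc/λ = (6.626×10⁻³⁴)(2.998×10⁸)/(398×10⁻⁹) = 4.991×10⁻¹⁹ J.
Photons incident: 320 / 4.991×10⁻¹⁹ = 6.412×10²⁰, i.e. 6.412×10²⁰/6.022×10²³ = 0.001065 mol.
Photons absorbed: 0.916 × 0.001065 = 9.755×10⁻⁴ mol.
Product: Φ × n_abs = 0.893 × 9.755×10⁻⁴ = 8.711×10⁻⁴ mol.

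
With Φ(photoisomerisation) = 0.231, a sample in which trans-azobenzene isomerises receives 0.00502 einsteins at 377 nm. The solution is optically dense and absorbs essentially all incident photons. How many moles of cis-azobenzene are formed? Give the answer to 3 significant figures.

0.00116 mol

Product: Φ × n_abs = 0.231 × 0.00502 = 0.001160 mol.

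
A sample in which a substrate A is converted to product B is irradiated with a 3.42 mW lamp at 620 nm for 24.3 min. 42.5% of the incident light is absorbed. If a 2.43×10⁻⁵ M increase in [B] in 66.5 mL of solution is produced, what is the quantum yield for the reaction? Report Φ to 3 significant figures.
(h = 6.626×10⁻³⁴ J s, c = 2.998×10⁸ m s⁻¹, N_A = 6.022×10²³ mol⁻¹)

Φ = 0.147

Product: (2.43×10⁻⁵ M)(0.0665 L) = 1.616×10⁻⁶ mol.
Photon energy at 620 nm: hc/λ = (6.626×10⁻³⁴)(2.998×10⁸)/(620×10⁻⁹) = 3.204×10⁻¹⁹ J.
Energy delivered: (3.42 mW)(1458 s) = 4.986 J.
Photons incident: 4.986 / 3.204×10⁻¹⁹ = 1.556×10¹⁹, i.e. 1.556×10¹⁹/6.022×10²³ = 2.584×10⁻⁵ mol.
Photons absorbed: 0.425 × 2.584×10⁻⁵ = 1.098×10⁻⁵ mol.
Φ = 1.616×10⁻⁶ mol / 1.098×10⁻⁵ mol photons = 0.147.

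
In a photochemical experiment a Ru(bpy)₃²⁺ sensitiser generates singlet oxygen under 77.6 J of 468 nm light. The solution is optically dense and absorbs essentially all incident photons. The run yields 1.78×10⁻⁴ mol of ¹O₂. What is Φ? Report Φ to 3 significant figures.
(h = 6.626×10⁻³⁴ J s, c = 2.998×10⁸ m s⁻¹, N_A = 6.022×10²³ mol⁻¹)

Φ = 0.586

Photon energy at 468 nm: hc/λ = (6.626×10⁻³⁴)(2.998×10⁸)/(468×10⁻⁹) = 4.245×10⁻¹⁹ J.
Photons incident: 77.6 / 4.245×10⁻¹⁹ = 1.828×10²⁰, i.e. 1.828×10²⁰/6.022×10²³ = 3.036×10⁻⁴ mol.
Φ = 1.78×10⁻⁴ mol / 3.036×10⁻⁴ mol photons = 0.586.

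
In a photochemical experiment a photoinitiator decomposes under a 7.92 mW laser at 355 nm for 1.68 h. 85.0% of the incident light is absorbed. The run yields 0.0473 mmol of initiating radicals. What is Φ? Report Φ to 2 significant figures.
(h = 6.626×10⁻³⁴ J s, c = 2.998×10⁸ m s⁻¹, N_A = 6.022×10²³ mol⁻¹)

Product: 0.0473 mmol = 4.73×10⁻⁵ mol.
Photon energy at 355 nm: hc/λ = (6.626×10⁻³⁴)(2.998×10⁸)/(355×10⁻⁹) = 5.596×10⁻¹⁹ J.
Energy delivered: (7.92 mW)(6048 s) = 47.90 J.
Photons incident: 47.90 / 5.596×10⁻¹⁹ = 8.560×10¹⁹, i.e. 8.560×10¹⁹/6.022×10²³ = 1.421×10⁻⁴ mol.
Photons absorbed: 0.850 × 1.421×10⁻⁴ = 1.208×10⁻⁴ mol.
Φ = 4.73×10⁻⁵ mol / 1.208×10⁻⁴ mol photons = 0.39.

Φ = 0.39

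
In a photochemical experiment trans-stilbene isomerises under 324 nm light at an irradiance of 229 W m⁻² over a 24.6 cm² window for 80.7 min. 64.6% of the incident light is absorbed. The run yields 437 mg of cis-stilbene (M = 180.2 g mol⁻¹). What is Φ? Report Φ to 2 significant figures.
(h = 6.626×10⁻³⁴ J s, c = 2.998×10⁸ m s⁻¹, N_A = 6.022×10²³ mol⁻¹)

Product: 437 mg / 180.2 g mol⁻¹ = 0.002425 mol.
Photon energy at 324 nm: hc/λ = (6.626×10⁻³⁴)(2.998×10⁸)/(324×10⁻⁹) = 6.131×10⁻¹⁹ J.
Energy delivered: (229 W m⁻²)(24.6×10⁻⁴ m²)(4842 s) = 2728 J.
Photons incident: 2728 / 6.131×10⁻¹⁹ = 4.450×10²¹, i.e. 4.450×10²¹/6.022×10²³ = 0.007390 mol.
Photons absorbed: 0.646 × 0.007390 = 0.004774 mol.
Φ = 0.002425 mol / 0.004774 mol photons = 0.51.

Φ = 0.51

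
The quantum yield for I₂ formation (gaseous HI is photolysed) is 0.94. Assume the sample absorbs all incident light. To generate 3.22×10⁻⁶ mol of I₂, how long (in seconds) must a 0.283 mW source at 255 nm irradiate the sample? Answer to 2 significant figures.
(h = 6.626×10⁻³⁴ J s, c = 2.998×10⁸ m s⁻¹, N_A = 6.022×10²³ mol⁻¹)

Photons that must be absorbed: 3.22×10⁻⁶ / 0.94 = 3.426×10⁻⁶ mol.
Photon energy: hc/λ = 7.790×10⁻¹⁹ J; per mole, 4.691×10⁵ J mol⁻¹.
Energy required: 3.426×10⁻⁶ × 4.691×10⁵ = 1.607 J.
Time: 1.607 J / 0.000283 W = 5700 s.

t ≈ 5700 s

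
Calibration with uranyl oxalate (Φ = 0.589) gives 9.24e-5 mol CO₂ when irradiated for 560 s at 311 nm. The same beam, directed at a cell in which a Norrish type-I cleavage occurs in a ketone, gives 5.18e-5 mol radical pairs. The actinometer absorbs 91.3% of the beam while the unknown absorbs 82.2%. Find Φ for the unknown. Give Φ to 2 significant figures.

Φ = 0.37

Photons absorbed by the actinometer: 9.24e-5 / 0.589 = 1.569e-4 mol.
Incident flux: 1.569e-4 / 0.913 = 1.719e-4 einstein.
Absorbed by unknown: 0.822 × 1.719e-4 = 1.413e-4 mol.
Φ(unknown) = 5.18e-5 / 1.413e-4 = 0.37.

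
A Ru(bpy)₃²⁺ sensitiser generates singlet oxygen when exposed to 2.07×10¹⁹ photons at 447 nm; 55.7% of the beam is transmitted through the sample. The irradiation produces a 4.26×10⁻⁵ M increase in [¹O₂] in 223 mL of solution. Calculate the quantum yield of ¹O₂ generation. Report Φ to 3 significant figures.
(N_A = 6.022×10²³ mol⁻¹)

Φ = 0.624

Product: (4.26×10⁻⁵ M)(0.223 L) = 9.500×10⁻⁶ mol.
Moles of photons: 2.07×10¹⁹ / 6.022×10²³ = 3.437×10⁻⁵ mol.
Fraction absorbed: 1 − 55.7/100 = 0.4430.
Photons absorbed: 0.4430 × 3.437×10⁻⁵ = 1.523×10⁻⁵ mol.
Φ = 9.500×10⁻⁶ mol / 1.523×10⁻⁵ mol photons = 0.624.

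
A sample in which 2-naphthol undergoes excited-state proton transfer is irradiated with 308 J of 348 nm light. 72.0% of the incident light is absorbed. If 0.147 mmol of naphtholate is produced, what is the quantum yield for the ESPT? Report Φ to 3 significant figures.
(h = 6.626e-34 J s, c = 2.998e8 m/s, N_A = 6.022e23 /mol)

Φ = 0.228

Product: 0.147 mmol = 1.47e-4 mol.
Photon energy at 348 nm: hc/λ = (6.626e-34)(2.998e8)/(348e-9) = 5.708e-19 J.
Photons incident: 308 / 5.708e-19 = 5.396e20, i.e. 5.396e20/6.022e23 = 8.960e-4 mol.
Photons absorbed: 0.720 × 8.960e-4 = 6.451e-4 mol.
Φ = 1.47e-4 mol / 6.451e-4 mol photons = 0.228.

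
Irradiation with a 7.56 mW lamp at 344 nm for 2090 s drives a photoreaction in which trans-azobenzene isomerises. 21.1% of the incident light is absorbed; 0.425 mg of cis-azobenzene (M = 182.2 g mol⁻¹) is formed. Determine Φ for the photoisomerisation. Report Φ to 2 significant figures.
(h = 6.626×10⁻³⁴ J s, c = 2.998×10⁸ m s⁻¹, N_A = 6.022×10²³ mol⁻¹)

Product: 0.425 mg / 182.2 g mol⁻¹ = 2.333×10⁻⁶ mol.
Photon energy at 344 nm: hc/λ = (6.626×10⁻³⁴)(2.998×10⁸)/(344×10⁻⁹) = 5.775×10⁻¹⁹ J.
Energy delivered: (7.56 mW)(2090 s) = 15.80 J.
Photons incident: 15.80 / 5.775×10⁻¹⁹ = 2.736×10¹⁹, i.e. 2.736×10¹⁹/6.022×10²³ = 4.543×10⁻⁵ mol.
Photons absorbed: 0.211 × 4.543×10⁻⁵ = 9.586×10⁻⁶ mol.
Φ = 2.333×10⁻⁶ mol / 9.586×10⁻⁶ mol photons = 0.24.

Φ = 0.24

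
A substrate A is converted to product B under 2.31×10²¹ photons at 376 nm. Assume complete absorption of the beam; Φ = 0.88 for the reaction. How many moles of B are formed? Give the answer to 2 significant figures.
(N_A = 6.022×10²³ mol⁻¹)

Moles of photons: 2.31×10²¹ / 6.022×10²³ = 0.003836 mol.
Product: Φ × n_abs = 0.88 × 0.003836 = 0.003376 mol.

0.0034 mol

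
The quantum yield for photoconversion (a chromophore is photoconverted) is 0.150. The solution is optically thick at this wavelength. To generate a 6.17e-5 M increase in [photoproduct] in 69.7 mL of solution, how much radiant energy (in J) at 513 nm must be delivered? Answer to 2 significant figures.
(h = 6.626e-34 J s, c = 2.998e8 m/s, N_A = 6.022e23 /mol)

6.7 J

Product: (6.17e-5 M)(0.0697 L) = 4.300e-6 mol.
Photons that must be absorbed: 4.300e-6 / 0.150 = 2.867e-5 mol.
Photon energy: hc/λ = 3.872e-19 J; per mole, 2.332e5 J mol⁻¹.
Energy required: 2.867e-5 × 2.332e5 = 6.7 J.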